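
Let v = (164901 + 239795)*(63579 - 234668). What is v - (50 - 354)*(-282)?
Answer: -69239119672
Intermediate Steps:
v = -69239033944 (v = 404696*(-171089) = -69239033944)
v - (50 - 354)*(-282) = -69239033944 - (50 - 354)*(-282) = -69239033944 - (-304)*(-282) = -69239033944 - 1*85728 = -69239033944 - 85728 = -69239119672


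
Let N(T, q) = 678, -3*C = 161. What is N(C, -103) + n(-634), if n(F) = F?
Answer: 44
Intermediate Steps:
C = -161/3 (C = -1/3*161 = -161/3 ≈ -53.667)
N(C, -103) + n(-634) = 678 - 634 = 44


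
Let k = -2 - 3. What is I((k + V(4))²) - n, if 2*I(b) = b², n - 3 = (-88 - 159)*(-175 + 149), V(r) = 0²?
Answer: -12225/2 ≈ -6112.5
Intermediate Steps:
V(r) = 0
k = -5
n = 6425 (n = 3 + (-88 - 159)*(-175 + 149) = 3 - 247*(-26) = 3 + 6422 = 6425)
I(b) = b²/2
I((k + V(4))²) - n = ((-5 + 0)²)²/2 - 1*6425 = ((-5)²)²/2 - 6425 = (½)*25² - 6425 = (½)*625 - 6425 = 625/2 - 6425 = -12225/2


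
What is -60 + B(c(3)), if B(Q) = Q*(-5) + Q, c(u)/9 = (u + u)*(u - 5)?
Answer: 372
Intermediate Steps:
c(u) = 18*u*(-5 + u) (c(u) = 9*((u + u)*(u - 5)) = 9*((2*u)*(-5 + u)) = 9*(2*u*(-5 + u)) = 18*u*(-5 + u))
B(Q) = -4*Q (B(Q) = -5*Q + Q = -4*Q)
-60 + B(c(3)) = -60 - 72*3*(-5 + 3) = -60 - 72*3*(-2) = -60 - 4*(-108) = -60 + 432 = 372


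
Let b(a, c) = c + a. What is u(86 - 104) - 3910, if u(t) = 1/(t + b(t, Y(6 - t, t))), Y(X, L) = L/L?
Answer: -136851/35 ≈ -3910.0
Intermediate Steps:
Y(X, L) = 1
b(a, c) = a + c
u(t) = 1/(1 + 2*t) (u(t) = 1/(t + (t + 1)) = 1/(t + (1 + t)) = 1/(1 + 2*t))
u(86 - 104) - 3910 = 1/(1 + 2*(86 - 104)) - 3910 = 1/(1 + 2*(-18)) - 3910 = 1/(1 - 36) - 3910 = 1/(-35) - 3910 = -1/35 - 3910 = -136851/35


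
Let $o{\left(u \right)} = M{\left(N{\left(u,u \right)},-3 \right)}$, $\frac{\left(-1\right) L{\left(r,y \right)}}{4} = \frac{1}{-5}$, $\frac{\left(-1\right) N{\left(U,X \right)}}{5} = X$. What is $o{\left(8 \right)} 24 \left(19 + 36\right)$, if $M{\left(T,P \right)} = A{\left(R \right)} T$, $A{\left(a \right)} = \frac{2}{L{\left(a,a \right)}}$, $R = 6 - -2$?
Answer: $-132000$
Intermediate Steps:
$N{\left(U,X \right)} = - 5 X$
$L{\left(r,y \right)} = \frac{4}{5}$ ($L{\left(r,y \right)} = - \frac{4}{-5} = \left(-4\right) \left(- \frac{1}{5}\right) = \frac{4}{5}$)
$R = 8$ ($R = 6 + 2 = 8$)
$A{\left(a \right)} = \frac{5}{2}$ ($A{\left(a \right)} = \frac{2}{\frac{4}{5}} = 2 \cdot \frac{5}{4} = \frac{5}{2}$)
$M{\left(T,P \right)} = \frac{5 T}{2}$
$o{\left(u \right)} = - \frac{25 u}{2}$ ($o{\left(u \right)} = \frac{5 \left(- 5 u\right)}{2} = - \frac{25 u}{2}$)
$o{\left(8 \right)} 24 \left(19 + 36\right) = \left(- \frac{25}{2}\right) 8 \cdot 24 \left(19 + 36\right) = - 100 \cdot 24 \cdot 55 = \left(-100\right) 1320 = -132000$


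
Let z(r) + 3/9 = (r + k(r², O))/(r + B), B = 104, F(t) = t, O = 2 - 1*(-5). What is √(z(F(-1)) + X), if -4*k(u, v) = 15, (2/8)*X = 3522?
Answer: √5380400391/618 ≈ 118.69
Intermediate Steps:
O = 7 (O = 2 + 5 = 7)
X = 14088 (X = 4*3522 = 14088)
k(u, v) = -15/4 (k(u, v) = -¼*15 = -15/4)
z(r) = -⅓ + (-15/4 + r)/(104 + r) (z(r) = -⅓ + (r - 15/4)/(r + 104) = -⅓ + (-15/4 + r)/(104 + r))
√(z(F(-1)) + X) = √((-461 + 8*(-1))/(12*(104 - 1)) + 14088) = √((1/12)*(-461 - 8)/103 + 14088) = √((1/12)*(1/103)*(-469) + 14088) = √(-469/1236 + 14088) = √(17412299/1236) = √5380400391/618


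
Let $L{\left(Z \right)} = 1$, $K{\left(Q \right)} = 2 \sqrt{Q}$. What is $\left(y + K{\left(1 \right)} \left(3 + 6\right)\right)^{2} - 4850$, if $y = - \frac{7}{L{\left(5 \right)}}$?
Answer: $-4729$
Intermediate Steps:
$y = -7$ ($y = - \frac{7}{1} = \left(-7\right) 1 = -7$)
$\left(y + K{\left(1 \right)} \left(3 + 6\right)\right)^{2} - 4850 = \left(-7 + 2 \sqrt{1} \left(3 + 6\right)\right)^{2} - 4850 = \left(-7 + 2 \cdot 1 \cdot 9\right)^{2} - 4850 = \left(-7 + 2 \cdot 9\right)^{2} - 4850 = \left(-7 + 18\right)^{2} - 4850 = 11^{2} - 4850 = 121 - 4850 = -4729$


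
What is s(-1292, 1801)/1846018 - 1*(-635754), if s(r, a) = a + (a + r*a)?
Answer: 586805502141/923009 ≈ 6.3575e+5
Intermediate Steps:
s(r, a) = 2*a + a*r (s(r, a) = a + (a + a*r) = 2*a + a*r)
s(-1292, 1801)/1846018 - 1*(-635754) = (1801*(2 - 1292))/1846018 - 1*(-635754) = (1801*(-1290))*(1/1846018) + 635754 = -2323290*1/1846018 + 635754 = -1161645/923009 + 635754 = 586805502141/923009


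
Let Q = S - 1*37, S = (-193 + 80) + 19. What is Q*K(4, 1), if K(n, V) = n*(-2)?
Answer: 1048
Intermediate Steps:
K(n, V) = -2*n
S = -94 (S = -113 + 19 = -94)
Q = -131 (Q = -94 - 1*37 = -94 - 37 = -131)
Q*K(4, 1) = -(-262)*4 = -131*(-8) = 1048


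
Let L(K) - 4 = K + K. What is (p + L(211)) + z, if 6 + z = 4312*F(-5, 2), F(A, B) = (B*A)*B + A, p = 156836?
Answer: 49456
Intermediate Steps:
L(K) = 4 + 2*K (L(K) = 4 + (K + K) = 4 + 2*K)
F(A, B) = A + A*B**2 (F(A, B) = (A*B)*B + A = A*B**2 + A = A + A*B**2)
z = -107806 (z = -6 + 4312*(-5*(1 + 2**2)) = -6 + 4312*(-5*(1 + 4)) = -6 + 4312*(-5*5) = -6 + 4312*(-25) = -6 - 107800 = -107806)
(p + L(211)) + z = (156836 + (4 + 2*211)) - 107806 = (156836 + (4 + 422)) - 107806 = (156836 + 426) - 107806 = 157262 - 107806 = 49456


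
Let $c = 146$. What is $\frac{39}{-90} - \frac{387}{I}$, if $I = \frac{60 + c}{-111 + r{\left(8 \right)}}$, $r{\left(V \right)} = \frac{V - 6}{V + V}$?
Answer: $\frac{5138323}{24720} \approx 207.86$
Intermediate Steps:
$r{\left(V \right)} = \frac{-6 + V}{2 V}$
$I = - \frac{1648}{887}$ ($I = \frac{60 + 146}{-111 + \frac{-6 + 8}{2 \cdot 8}} = \frac{206}{-111 + \frac{1}{2} \cdot \frac{1}{8} \cdot 2} = \frac{206}{-111 + \frac{1}{8}} = \frac{206}{- \frac{887}{8}} = 206 \left(- \frac{8}{887}\right) = - \frac{1648}{887} \approx -1.8579$)
$\frac{39}{-90} - \frac{387}{I} = \frac{39}{-90} - \frac{387}{- \frac{1648}{887}} = 39 \left(- \frac{1}{90}\right) - - \frac{343269}{1648} = - \frac{13}{30} + \frac{343269}{1648} = \frac{5138323}{24720}$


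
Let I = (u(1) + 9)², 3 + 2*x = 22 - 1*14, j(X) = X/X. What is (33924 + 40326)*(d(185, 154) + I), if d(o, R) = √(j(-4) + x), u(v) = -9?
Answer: 37125*√14 ≈ 1.3891e+5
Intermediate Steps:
j(X) = 1
x = 5/2 (x = -3/2 + (22 - 1*14)/2 = -3/2 + (22 - 14)/2 = -3/2 + (½)*8 = -3/2 + 4 = 5/2 ≈ 2.5000)
d(o, R) = √14/2 (d(o, R) = √(1 + 5/2) = √(7/2) = √14/2)
I = 0 (I = (-9 + 9)² = 0² = 0)
(33924 + 40326)*(d(185, 154) + I) = (33924 + 40326)*(√14/2 + 0) = 74250*(√14/2) = 37125*√14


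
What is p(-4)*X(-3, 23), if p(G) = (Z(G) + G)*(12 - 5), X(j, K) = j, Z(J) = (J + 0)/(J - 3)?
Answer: 72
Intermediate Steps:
Z(J) = J/(-3 + J)
p(G) = 7*G + 7*G/(-3 + G) (p(G) = (G/(-3 + G) + G)*(12 - 5) = (G + G/(-3 + G))*7 = 7*G + 7*G/(-3 + G))
p(-4)*X(-3, 23) = (7*(-4)*(-2 - 4)/(-3 - 4))*(-3) = (7*(-4)*(-6)/(-7))*(-3) = (7*(-4)*(-1/7)*(-6))*(-3) = -24*(-3) = 72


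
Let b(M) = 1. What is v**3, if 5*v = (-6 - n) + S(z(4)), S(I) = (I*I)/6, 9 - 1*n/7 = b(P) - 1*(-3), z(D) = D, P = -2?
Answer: -12167/27 ≈ -450.63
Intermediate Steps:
n = 35 (n = 63 - 7*(1 - 1*(-3)) = 63 - 7*(1 + 3) = 63 - 7*4 = 63 - 28 = 35)
S(I) = I**2/6 (S(I) = I**2*(1/6) = I**2/6)
v = -23/3 (v = ((-6 - 1*35) + (1/6)*4**2)/5 = ((-6 - 35) + (1/6)*16)/5 = (-41 + 8/3)/5 = (1/5)*(-115/3) = -23/3 ≈ -7.6667)
v**3 = (-23/3)**3 = -12167/27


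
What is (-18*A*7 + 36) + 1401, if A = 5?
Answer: 807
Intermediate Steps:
(-18*A*7 + 36) + 1401 = (-90*7 + 36) + 1401 = (-18*35 + 36) + 1401 = (-630 + 36) + 1401 = -594 + 1401 = 807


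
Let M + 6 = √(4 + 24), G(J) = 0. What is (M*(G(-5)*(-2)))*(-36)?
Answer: 0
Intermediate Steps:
M = -6 + 2*√7 (M = -6 + √(4 + 24) = -6 + √28 = -6 + 2*√7 ≈ -0.70850)
(M*(G(-5)*(-2)))*(-36) = ((-6 + 2*√7)*(0*(-2)))*(-36) = ((-6 + 2*√7)*0)*(-36) = 0*(-36) = 0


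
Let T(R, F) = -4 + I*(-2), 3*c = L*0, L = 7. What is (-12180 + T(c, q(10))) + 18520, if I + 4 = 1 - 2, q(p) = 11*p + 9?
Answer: 6346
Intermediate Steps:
q(p) = 9 + 11*p
c = 0 (c = (7*0)/3 = (⅓)*0 = 0)
I = -5 (I = -4 + (1 - 2) = -4 - 1 = -5)
T(R, F) = 6 (T(R, F) = -4 - 5*(-2) = -4 + 10 = 6)
(-12180 + T(c, q(10))) + 18520 = (-12180 + 6) + 18520 = -12174 + 18520 = 6346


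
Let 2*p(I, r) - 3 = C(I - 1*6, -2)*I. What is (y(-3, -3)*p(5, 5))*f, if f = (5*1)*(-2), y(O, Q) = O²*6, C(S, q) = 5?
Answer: -7560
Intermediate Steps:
y(O, Q) = 6*O²
p(I, r) = 3/2 + 5*I/2 (p(I, r) = 3/2 + (5*I)/2 = 3/2 + 5*I/2)
f = -10 (f = 5*(-2) = -10)
(y(-3, -3)*p(5, 5))*f = ((6*(-3)²)*(3/2 + (5/2)*5))*(-10) = ((6*9)*(3/2 + 25/2))*(-10) = (54*14)*(-10) = 756*(-10) = -7560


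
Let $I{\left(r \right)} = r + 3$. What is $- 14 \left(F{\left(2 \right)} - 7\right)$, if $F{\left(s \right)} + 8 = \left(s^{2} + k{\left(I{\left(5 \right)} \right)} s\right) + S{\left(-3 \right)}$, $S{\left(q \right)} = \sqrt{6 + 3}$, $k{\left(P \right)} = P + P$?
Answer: $-336$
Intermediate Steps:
$I{\left(r \right)} = 3 + r$
$k{\left(P \right)} = 2 P$
$S{\left(q \right)} = 3$ ($S{\left(q \right)} = \sqrt{9} = 3$)
$F{\left(s \right)} = -5 + s^{2} + 16 s$ ($F{\left(s \right)} = -8 + \left(\left(s^{2} + 2 \left(3 + 5\right) s\right) + 3\right) = -8 + \left(\left(s^{2} + 2 \cdot 8 s\right) + 3\right) = -8 + \left(\left(s^{2} + 16 s\right) + 3\right) = -8 + \left(3 + s^{2} + 16 s\right) = -5 + s^{2} + 16 s$)
$- 14 \left(F{\left(2 \right)} - 7\right) = - 14 \left(\left(-5 + 2^{2} + 16 \cdot 2\right) - 7\right) = - 14 \left(\left(-5 + 4 + 32\right) - 7\right) = - 14 \left(31 - 7\right) = \left(-14\right) 24 = -336$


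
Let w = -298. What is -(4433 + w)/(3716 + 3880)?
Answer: -4135/7596 ≈ -0.54436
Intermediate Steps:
-(4433 + w)/(3716 + 3880) = -(4433 - 298)/(3716 + 3880) = -4135/7596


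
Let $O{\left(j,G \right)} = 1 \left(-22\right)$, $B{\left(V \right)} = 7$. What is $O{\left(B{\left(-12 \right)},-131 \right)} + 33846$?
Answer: $33824$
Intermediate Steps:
$O{\left(j,G \right)} = -22$
$O{\left(B{\left(-12 \right)},-131 \right)} + 33846 = -22 + 33846 = 33824$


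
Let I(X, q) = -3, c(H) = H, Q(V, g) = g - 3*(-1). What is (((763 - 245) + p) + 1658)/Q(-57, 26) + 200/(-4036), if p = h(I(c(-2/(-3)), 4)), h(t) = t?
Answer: 2191107/29261 ≈ 74.881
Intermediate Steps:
Q(V, g) = 3 + g (Q(V, g) = g + 3 = 3 + g)
p = -3
(((763 - 245) + p) + 1658)/Q(-57, 26) + 200/(-4036) = (((763 - 245) - 3) + 1658)/(3 + 26) + 200/(-4036) = ((518 - 3) + 1658)/29 + 200*(-1/4036) = (515 + 1658)*(1/29) - 50/1009 = 2173*(1/29) - 50/1009 = 2173/29 - 50/1009 = 2191107/29261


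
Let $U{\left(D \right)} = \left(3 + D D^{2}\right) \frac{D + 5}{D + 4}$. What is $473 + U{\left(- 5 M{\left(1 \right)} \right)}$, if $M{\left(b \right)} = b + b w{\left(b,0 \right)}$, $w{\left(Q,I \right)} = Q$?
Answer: $- \frac{2147}{6} \approx -357.83$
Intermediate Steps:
$M{\left(b \right)} = b + b^{2}$ ($M{\left(b \right)} = b + b b = b + b^{2}$)
$U{\left(D \right)} = \frac{\left(3 + D^{3}\right) \left(5 + D\right)}{4 + D}$ ($U{\left(D \right)} = \left(3 + D^{3}\right) \frac{5 + D}{4 + D} = \frac{\left(3 + D^{3}\right) \left(5 + D\right)}{4 + D}$)
$473 + U{\left(- 5 M{\left(1 \right)} \right)} = 473 + \frac{15 + \left(- 5 \cdot 1 \left(1 + 1\right)\right)^{4} + 3 \left(- 5 \cdot 1 \left(1 + 1\right)\right) + 5 \left(- 5 \cdot 1 \left(1 + 1\right)\right)^{3}}{4 - 5 \cdot 1 \left(1 + 1\right)} = 473 + \frac{15 + \left(- 5 \cdot 1 \cdot 2\right)^{4} + 3 \left(- 5 \cdot 1 \cdot 2\right) + 5 \left(- 5 \cdot 1 \cdot 2\right)^{3}}{4 - 5 \cdot 1 \cdot 2} = 473 + \frac{15 + \left(\left(-5\right) 2\right)^{4} + 3 \left(\left(-5\right) 2\right) + 5 \left(\left(-5\right) 2\right)^{3}}{4 - 10} = 473 + \frac{15 + \left(-10\right)^{4} + 3 \left(-10\right) + 5 \left(-10\right)^{3}}{4 - 10} = 473 + \frac{15 + 10000 - 30 + 5 \left(-1000\right)}{-6} = 473 - \frac{15 + 10000 - 30 - 5000}{6} = 473 - \frac{4985}{6} = - \frac{2147}{6}$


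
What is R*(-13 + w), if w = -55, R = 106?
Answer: -7208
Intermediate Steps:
R*(-13 + w) = 106*(-13 - 55) = 106*(-68) = -7208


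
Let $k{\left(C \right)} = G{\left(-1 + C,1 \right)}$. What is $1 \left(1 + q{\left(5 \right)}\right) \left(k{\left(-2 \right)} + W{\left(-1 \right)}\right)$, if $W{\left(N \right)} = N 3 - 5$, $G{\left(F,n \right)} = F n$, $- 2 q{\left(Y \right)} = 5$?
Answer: $\frac{33}{2} \approx 16.5$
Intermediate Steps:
$q{\left(Y \right)} = - \frac{5}{2}$ ($q{\left(Y \right)} = \left(- \frac{1}{2}\right) 5 = - \frac{5}{2}$)
$W{\left(N \right)} = -5 + 3 N$ ($W{\left(N \right)} = 3 N - 5 = -5 + 3 N$)
$k{\left(C \right)} = -1 + C$ ($k{\left(C \right)} = \left(-1 + C\right) 1 = -1 + C$)
$1 \left(1 + q{\left(5 \right)}\right) \left(k{\left(-2 \right)} + W{\left(-1 \right)}\right) = 1 \left(1 - \frac{5}{2}\right) \left(\left(-1 - 2\right) + \left(-5 + 3 \left(-1\right)\right)\right) = 1 \left(- \frac{3}{2}\right) \left(-3 - 8\right) = - \frac{3 \left(-3 - 8\right)}{2} = \left(- \frac{3}{2}\right) \left(-11\right) = \frac{33}{2}$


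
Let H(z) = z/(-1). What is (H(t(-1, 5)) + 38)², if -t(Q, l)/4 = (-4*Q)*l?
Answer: 13924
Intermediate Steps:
t(Q, l) = 16*Q*l (t(Q, l) = -4*(-4*Q)*l = -(-16)*Q*l = 16*Q*l)
H(z) = -z (H(z) = z*(-1) = -z)
(H(t(-1, 5)) + 38)² = (-16*(-1)*5 + 38)² = (-1*(-80) + 38)² = (80 + 38)² = 118² = 13924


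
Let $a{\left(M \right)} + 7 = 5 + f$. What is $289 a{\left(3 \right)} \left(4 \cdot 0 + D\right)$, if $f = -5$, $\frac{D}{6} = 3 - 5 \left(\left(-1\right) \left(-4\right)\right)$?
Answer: $206346$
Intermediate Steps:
$D = -102$ ($D = 6 \left(3 - 5 \left(\left(-1\right) \left(-4\right)\right)\right) = 6 \left(3 - 20\right) = 6 \left(-17\right) = -102$)
$a{\left(M \right)} = -7$ ($a{\left(M \right)} = -7 + \left(5 - 5\right) = -7 + 0 = -7$)
$289 a{\left(3 \right)} \left(4 \cdot 0 + D\right) = 289 \left(- 7 \left(4 \cdot 0 - 102\right)\right) = 289 \left(- 7 \left(0 - 102\right)\right) = 289 \left(\left(-7\right) \left(-102\right)\right) = 289 \cdot 714 = 206346$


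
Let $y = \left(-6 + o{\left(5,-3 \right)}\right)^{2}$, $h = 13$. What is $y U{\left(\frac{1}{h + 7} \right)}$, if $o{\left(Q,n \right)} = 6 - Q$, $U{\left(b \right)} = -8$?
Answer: $-200$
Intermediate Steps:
$y = 25$ ($y = \left(-6 + \left(6 - 5\right)\right)^{2} = \left(-6 + 1\right)^{2} = \left(-5\right)^{2} = 25$)
$y U{\left(\frac{1}{h + 7} \right)} = 25 \left(-8\right) = -200$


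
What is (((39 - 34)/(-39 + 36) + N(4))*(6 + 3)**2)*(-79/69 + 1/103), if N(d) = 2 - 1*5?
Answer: 1016568/2369 ≈ 429.11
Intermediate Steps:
N(d) = -3 (N(d) = 2 - 5 = -3)
(((39 - 34)/(-39 + 36) + N(4))*(6 + 3)**2)*(-79/69 + 1/103) = (((39 - 34)/(-39 + 36) - 3)*(6 + 3)**2)*(-79/69 + 1/103) = ((5/(-3) - 3)*9**2)*(-79*1/69 + 1*(1/103)) = ((5*(-1/3) - 3)*81)*(-79/69 + 1/103) = ((-5/3 - 3)*81)*(-8068/7107) = -14/3*81*(-8068/7107) = -378*(-8068/7107) = 1016568/2369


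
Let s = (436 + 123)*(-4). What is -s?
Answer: 2236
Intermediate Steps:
s = -2236 (s = 559*(-4) = -2236)
-s = -1*(-2236) = 2236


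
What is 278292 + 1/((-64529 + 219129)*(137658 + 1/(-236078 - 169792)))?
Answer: 240380159230887673467/863769563016140 ≈ 2.7829e+5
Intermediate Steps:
278292 + 1/((-64529 + 219129)*(137658 + 1/(-236078 - 169792))) = 278292 + 1/(154600*(137658 + 1/(-405870))) = 278292 + 1/(154600*(137658 - 1/405870)) = 278292 + 1/(154600*(55871252459/405870)) = 278292 + 1/(863769563016140/40587) = 278292 + 40587/863769563016140 = 240380159230887673467/863769563016140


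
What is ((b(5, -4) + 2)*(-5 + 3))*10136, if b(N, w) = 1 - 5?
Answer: 40544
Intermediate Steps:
b(N, w) = -4
((b(5, -4) + 2)*(-5 + 3))*10136 = ((-4 + 2)*(-5 + 3))*10136 = -2*(-2)*10136 = 4*10136 = 40544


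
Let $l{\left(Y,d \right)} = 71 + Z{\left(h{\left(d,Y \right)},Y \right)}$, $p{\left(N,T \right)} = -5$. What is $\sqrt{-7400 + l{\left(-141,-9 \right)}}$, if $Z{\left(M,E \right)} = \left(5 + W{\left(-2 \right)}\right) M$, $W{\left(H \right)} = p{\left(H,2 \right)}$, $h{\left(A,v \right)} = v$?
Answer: $i \sqrt{7329} \approx 85.61 i$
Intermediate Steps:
$W{\left(H \right)} = -5$
$Z{\left(M,E \right)} = 0$ ($Z{\left(M,E \right)} = \left(5 - 5\right) M = 0 M = 0$)
$l{\left(Y,d \right)} = 71$ ($l{\left(Y,d \right)} = 71 + 0 = 71$)
$\sqrt{-7400 + l{\left(-141,-9 \right)}} = \sqrt{-7400 + 71} = \sqrt{-7329} = i \sqrt{7329}$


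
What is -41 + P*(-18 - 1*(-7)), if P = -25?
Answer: 234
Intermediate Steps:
-41 + P*(-18 - 1*(-7)) = -41 - 25*(-18 - 1*(-7)) = -41 - 25*(-18 + 7) = -41 - 25*(-11) = -41 + 275 = 234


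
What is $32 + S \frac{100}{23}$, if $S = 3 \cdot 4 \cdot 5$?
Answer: $\frac{6736}{23} \approx 292.87$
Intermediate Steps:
$S = 60$ ($S = 12 \cdot 5 = 60$)
$32 + S \frac{100}{23} = 32 + 60 \cdot \frac{100}{23} = 32 + \frac{6000}{23} = \frac{6736}{23}$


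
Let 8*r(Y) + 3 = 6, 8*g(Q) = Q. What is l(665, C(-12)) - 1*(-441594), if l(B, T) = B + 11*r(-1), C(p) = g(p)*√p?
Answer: 3538105/8 ≈ 4.4226e+5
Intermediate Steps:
g(Q) = Q/8
C(p) = p^(3/2)/8 (C(p) = (p/8)*√p = p^(3/2)/8)
r(Y) = 3/8 (r(Y) = -3/8 + (⅛)*6 = -3/8 + ¾ = 3/8)
l(B, T) = 33/8 + B (l(B, T) = B + 11*(3/8) = B + 33/8 = 33/8 + B)
l(665, C(-12)) - 1*(-441594) = (33/8 + 665) - 1*(-441594) = 5353/8 + 441594 = 3538105/8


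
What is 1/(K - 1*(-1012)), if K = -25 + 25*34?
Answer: 1/1837 ≈ 0.00054437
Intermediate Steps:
K = 825 (K = -25 + 850 = 825)
1/(K - 1*(-1012)) = 1/(825 - 1*(-1012)) = 1/(825 + 1012) = 1/1837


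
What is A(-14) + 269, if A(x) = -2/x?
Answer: 1884/7 ≈ 269.14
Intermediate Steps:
A(-14) + 269 = -2/(-14) + 269 = -2*(-1/14) + 269 = 1/7 + 269 = 1884/7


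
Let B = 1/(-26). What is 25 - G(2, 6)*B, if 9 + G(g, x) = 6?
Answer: 647/26 ≈ 24.885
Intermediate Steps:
B = -1/26 ≈ -0.038462
G(g, x) = -3 (G(g, x) = -9 + 6 = -3)
25 - G(2, 6)*B = 25 - (-3)*(-1)/26 = 25 - 1*3/26 = 25 - 3/26 = 647/26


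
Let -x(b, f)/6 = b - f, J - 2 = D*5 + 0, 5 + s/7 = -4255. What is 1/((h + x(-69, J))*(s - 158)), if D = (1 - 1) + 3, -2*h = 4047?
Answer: 1/45191835 ≈ 2.2128e-8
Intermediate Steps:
s = -29820 (s = -35 + 7*(-4255) = -35 - 29785 = -29820)
h = -4047/2 (h = -1/2*4047 = -4047/2 ≈ -2023.5)
D = 3 (D = 0 + 3 = 3)
J = 17 (J = 2 + (3*5 + 0) = 2 + (15 + 0) = 2 + 15 = 17)
x(b, f) = -6*b + 6*f (x(b, f) = -6*(b - f) = -6*b + 6*f)
1/((h + x(-69, J))*(s - 158)) = 1/((-4047/2 + (-6*(-69) + 6*17))*(-29820 - 158)) = 1/((-4047/2 + (414 + 102))*(-29978)) = -1/29978/(-4047/2 + 516) = -1/29978/(-3015/2) = -2/3015*(-1/29978) = 1/45191835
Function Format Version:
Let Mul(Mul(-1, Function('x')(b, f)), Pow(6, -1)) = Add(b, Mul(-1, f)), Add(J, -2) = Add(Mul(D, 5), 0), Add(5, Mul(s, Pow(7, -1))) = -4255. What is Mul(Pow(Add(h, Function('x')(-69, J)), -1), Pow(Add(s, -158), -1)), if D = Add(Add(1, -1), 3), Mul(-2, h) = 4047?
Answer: Rational(1, 45191835) ≈ 2.2128e-8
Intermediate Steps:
s = -29820 (s = Add(-35, Mul(7, -4255)) = Add(-35, -29785) = -29820)
h = Rational(-4047, 2) (h = Mul(Rational(-1, 2), 4047) = Rational(-4047, 2) ≈ -2023.5)
D = 3 (D = Add(0, 3) = 3)
J = 17 (J = Add(2, Add(Mul(3, 5), 0)) = Add(2, Add(15, 0)) = Add(2, 15) = 17)
Function('x')(b, f) = Add(Mul(-6, b), Mul(6, f)) (Function('x')(b, f) = Mul(-6, Add(b, Mul(-1, f))) = Add(Mul(-6, b), Mul(6, f)))
Mul(Pow(Add(h, Function('x')(-69, J)), -1), Pow(Add(s, -158), -1)) = Mul(Pow(Add(Rational(-4047, 2), Add(Mul(-6, -69), Mul(6, 17))), -1), Pow(Add(-29820, -158), -1)) = Mul(Pow(Add(Rational(-4047, 2), Add(414, 102)), -1), Pow(-29978, -1)) = Mul(Pow(Add(Rational(-4047, 2), 516), -1), Rational(-1, 29978)) = Mul(Pow(Rational(-3015, 2), -1), Rational(-1, 29978)) = Mul(Rational(-2, 3015), Rational(-1, 29978)) = Rational(1, 45191835)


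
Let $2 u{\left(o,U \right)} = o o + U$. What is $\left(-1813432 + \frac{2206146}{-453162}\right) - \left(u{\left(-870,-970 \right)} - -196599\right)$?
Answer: $- \frac{180358541583}{75527} \approx -2.388 \cdot 10^{6}$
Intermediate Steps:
$u{\left(o,U \right)} = \frac{U}{2} + \frac{o^{2}}{2}$ ($u{\left(o,U \right)} = \frac{o o + U}{2} = \frac{o^{2} + U}{2} = \frac{U + o^{2}}{2} = \frac{U}{2} + \frac{o^{2}}{2}$)
$\left(-1813432 + \frac{2206146}{-453162}\right) - \left(u{\left(-870,-970 \right)} - -196599\right) = \left(-1813432 + \frac{2206146}{-453162}\right) - \left(\left(\frac{1}{2} \left(-970\right) + \frac{\left(-870\right)^{2}}{2}\right) - -196599\right) = \left(-1813432 + 2206146 \left(- \frac{1}{453162}\right)\right) - \left(\left(-485 + \frac{1}{2} \cdot 756900\right) + 196599\right) = \left(-1813432 - \frac{367691}{75527}\right) - \left(\left(-485 + 378450\right) + 196599\right) = - \frac{136963446355}{75527} - \left(377965 + 196599\right) = - \frac{136963446355}{75527} - 574564 = - \frac{180358541583}{75527}$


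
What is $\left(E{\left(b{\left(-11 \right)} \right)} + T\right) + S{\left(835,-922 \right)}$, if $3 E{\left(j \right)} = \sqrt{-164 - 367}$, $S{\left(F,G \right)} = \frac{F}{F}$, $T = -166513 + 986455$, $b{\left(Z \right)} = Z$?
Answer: $819943 + i \sqrt{59} \approx 8.1994 \cdot 10^{5} + 7.6811 i$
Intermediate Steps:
$T = 819942$
$S{\left(F,G \right)} = 1$
$E{\left(j \right)} = i \sqrt{59}$ ($E{\left(j \right)} = \frac{\sqrt{-164 - 367}}{3} = \frac{\sqrt{-531}}{3} = \frac{3 i \sqrt{59}}{3} = i \sqrt{59}$)
$\left(E{\left(b{\left(-11 \right)} \right)} + T\right) + S{\left(835,-922 \right)} = \left(i \sqrt{59} + 819942\right) + 1 = \left(819942 + i \sqrt{59}\right) + 1 = 819943 + i \sqrt{59}$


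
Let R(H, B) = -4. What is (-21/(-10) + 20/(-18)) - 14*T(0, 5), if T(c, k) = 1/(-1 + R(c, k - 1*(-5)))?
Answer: 341/90 ≈ 3.7889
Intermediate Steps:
T(c, k) = -⅕ (T(c, k) = 1/(-1 - 4) = 1/(-5) = -⅕)
(-21/(-10) + 20/(-18)) - 14*T(0, 5) = (-21/(-10) + 20/(-18)) - 14*(-⅕) = (-21*(-⅒) + 20*(-1/18)) + 14/5 = (21/10 - 10/9) + 14/5 = 89/90 + 14/5 = 341/90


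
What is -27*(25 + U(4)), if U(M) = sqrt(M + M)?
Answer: -675 - 54*sqrt(2) ≈ -751.37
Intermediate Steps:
U(M) = sqrt(2)*sqrt(M) (U(M) = sqrt(2*M) = sqrt(2)*sqrt(M))
-27*(25 + U(4)) = -27*(25 + sqrt(2)*sqrt(4)) = -27*(25 + sqrt(2)*2) = -27*(25 + 2*sqrt(2)) = -675 - 54*sqrt(2)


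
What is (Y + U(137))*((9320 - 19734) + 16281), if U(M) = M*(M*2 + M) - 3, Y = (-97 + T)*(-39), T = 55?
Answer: 339945714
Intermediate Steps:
Y = 1638 (Y = (-97 + 55)*(-39) = -42*(-39) = 1638)
U(M) = -3 + 3*M² (U(M) = M*(2*M + M) - 3 = M*(3*M) - 3 = 3*M² - 3 = -3 + 3*M²)
(Y + U(137))*((9320 - 19734) + 16281) = (1638 + (-3 + 3*137²))*((9320 - 19734) + 16281) = (1638 + (-3 + 3*18769))*(-10414 + 16281) = (1638 + (-3 + 56307))*5867 = (1638 + 56304)*5867 = 57942*5867 = 339945714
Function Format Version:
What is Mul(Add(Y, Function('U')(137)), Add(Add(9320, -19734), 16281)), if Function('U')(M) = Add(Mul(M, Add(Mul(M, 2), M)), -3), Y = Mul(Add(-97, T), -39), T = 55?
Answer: 339945714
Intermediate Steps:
Y = 1638 (Y = Mul(Add(-97, 55), -39) = Mul(-42, -39) = 1638)
Function('U')(M) = Add(-3, Mul(3, Pow(M, 2))) (Function('U')(M) = Add(Mul(M, Add(Mul(2, M), M)), -3) = Add(Mul(M, Mul(3, M)), -3) = Add(Mul(3, Pow(M, 2)), -3) = Add(-3, Mul(3, Pow(M, 2))))
Mul(Add(Y, Function('U')(137)), Add(Add(9320, -19734), 16281)) = Mul(Add(1638, Add(-3, Mul(3, Pow(137, 2)))), Add(Add(9320, -19734), 16281)) = Mul(Add(1638, Add(-3, Mul(3, 18769))), Add(-10414, 16281)) = Mul(Add(1638, Add(-3, 56307)), 5867) = Mul(Add(1638, 56304), 5867) = Mul(57942, 5867) = 339945714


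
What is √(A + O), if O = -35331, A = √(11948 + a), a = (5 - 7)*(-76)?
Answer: I*√35221 ≈ 187.67*I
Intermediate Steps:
a = 152 (a = -2*(-76) = 152)
A = 110 (A = √(11948 + 152) = √12100 = 110)
√(A + O) = √(110 - 35331) = √(-35221) = I*√35221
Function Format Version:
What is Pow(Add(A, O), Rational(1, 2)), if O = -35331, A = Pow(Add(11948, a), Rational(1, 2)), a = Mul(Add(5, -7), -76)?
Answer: Mul(I, Pow(35221, Rational(1, 2))) ≈ Mul(187.67, I)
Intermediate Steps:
a = 152 (a = Mul(-2, -76) = 152)
A = 110 (A = Pow(Add(11948, 152), Rational(1, 2)) = Pow(12100, Rational(1, 2)) = 110)
Pow(Add(A, O), Rational(1, 2)) = Pow(Add(110, -35331), Rational(1, 2)) = Pow(-35221, Rational(1, 2)) = Mul(I, Pow(35221, Rational(1, 2)))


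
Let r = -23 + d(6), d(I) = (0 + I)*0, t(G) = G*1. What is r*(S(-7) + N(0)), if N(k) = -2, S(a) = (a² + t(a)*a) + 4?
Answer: -2300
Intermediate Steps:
t(G) = G
d(I) = 0 (d(I) = I*0 = 0)
S(a) = 4 + 2*a² (S(a) = (a² + a*a) + 4 = (a² + a²) + 4 = 2*a² + 4 = 4 + 2*a²)
r = -23 (r = -23 + 0 = -23)
r*(S(-7) + N(0)) = -23*((4 + 2*(-7)²) - 2) = -23*((4 + 2*49) - 2) = -23*((4 + 98) - 2) = -23*(102 - 2) = -23*100 = -2300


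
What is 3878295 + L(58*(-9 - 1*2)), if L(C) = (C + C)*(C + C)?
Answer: 5506471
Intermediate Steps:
L(C) = 4*C**2 (L(C) = (2*C)*(2*C) = 4*C**2)
3878295 + L(58*(-9 - 1*2)) = 3878295 + 4*(58*(-9 - 1*2))**2 = 3878295 + 4*(58*(-9 - 2))**2 = 3878295 + 4*(58*(-11))**2 = 3878295 + 4*(-638)**2 = 3878295 + 4*407044 = 3878295 + 1628176 = 5506471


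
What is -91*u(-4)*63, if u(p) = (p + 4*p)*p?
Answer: -458640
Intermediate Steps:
u(p) = 5*p² (u(p) = (5*p)*p = 5*p²)
-91*u(-4)*63 = -455*(-4)²*63 = -455*16*63 = -91*80*63 = -7280*63 = -458640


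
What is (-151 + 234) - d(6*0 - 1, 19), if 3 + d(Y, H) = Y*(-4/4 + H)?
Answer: 104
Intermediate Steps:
d(Y, H) = -3 + Y*(-1 + H) (d(Y, H) = -3 + Y*(-4/4 + H) = -3 + Y*(-4*¼ + H) = -3 + Y*(-1 + H))
(-151 + 234) - d(6*0 - 1, 19) = (-151 + 234) - (-3 - (6*0 - 1) + 19*(6*0 - 1)) = 83 - (-3 - (0 - 1) + 19*(0 - 1)) = 83 - (-3 - 1*(-1) + 19*(-1)) = 83 - (-3 + 1 - 19) = 83 - 1*(-21) = 83 + 21 = 104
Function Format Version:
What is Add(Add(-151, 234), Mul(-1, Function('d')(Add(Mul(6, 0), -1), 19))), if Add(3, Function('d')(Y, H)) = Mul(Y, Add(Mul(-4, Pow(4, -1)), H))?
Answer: 104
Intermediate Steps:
Function('d')(Y, H) = Add(-3, Mul(Y, Add(-1, H))) (Function('d')(Y, H) = Add(-3, Mul(Y, Add(Mul(-4, Pow(4, -1)), H))) = Add(-3, Mul(Y, Add(Mul(-4, Rational(1, 4)), H))) = Add(-3, Mul(Y, Add(-1, H))))
Add(Add(-151, 234), Mul(-1, Function('d')(Add(Mul(6, 0), -1), 19))) = Add(Add(-151, 234), Mul(-1, Add(-3, Mul(-1, Add(Mul(6, 0), -1)), Mul(19, Add(Mul(6, 0), -1))))) = Add(83, Mul(-1, Add(-3, Mul(-1, Add(0, -1)), Mul(19, Add(0, -1))))) = Add(83, Mul(-1, Add(-3, Mul(-1, -1), Mul(19, -1)))) = Add(83, Mul(-1, Add(-3, 1, -19))) = Add(83, Mul(-1, -21)) = Add(83, 21) = 104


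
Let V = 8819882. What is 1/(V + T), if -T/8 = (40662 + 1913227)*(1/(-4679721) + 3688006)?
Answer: -4679721/269774806098981210478 ≈ -1.7347e-14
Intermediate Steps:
T = -269774847373568223400/4679721 (T = -8*(40662 + 1913227)*(1/(-4679721) + 3688006) = -15631112*(-1/4679721 + 3688006) = -15631112*17258839126325/4679721 = -8*33721855921696027925/4679721 = -269774847373568223400/4679721 ≈ -5.7648e+13)
1/(V + T) = 1/(8819882 - 269774847373568223400/4679721) = 1/(-269774806098981210478/4679721) = -4679721/269774806098981210478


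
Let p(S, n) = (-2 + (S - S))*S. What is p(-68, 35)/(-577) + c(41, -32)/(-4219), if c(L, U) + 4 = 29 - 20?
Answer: -576669/2434363 ≈ -0.23689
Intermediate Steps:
p(S, n) = -2*S (p(S, n) = (-2 + 0)*S = -2*S)
c(L, U) = 5 (c(L, U) = -4 + (29 - 20) = -4 + 9 = 5)
p(-68, 35)/(-577) + c(41, -32)/(-4219) = -2*(-68)/(-577) + 5/(-4219) = 136*(-1/577) + 5*(-1/4219) = -136/577 - 5/4219 = -576669/2434363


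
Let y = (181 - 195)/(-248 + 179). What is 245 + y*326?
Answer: 21469/69 ≈ 311.15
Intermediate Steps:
y = 14/69 (y = -14/(-69) = -14*(-1/69) = 14/69 ≈ 0.20290)
245 + y*326 = 245 + (14/69)*326 = 245 + 4564/69 = 21469/69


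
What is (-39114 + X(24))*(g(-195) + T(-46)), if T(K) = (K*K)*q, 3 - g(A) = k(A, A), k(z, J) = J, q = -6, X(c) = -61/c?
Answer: 1955514151/4 ≈ 4.8888e+8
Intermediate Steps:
g(A) = 3 - A
T(K) = -6*K² (T(K) = (K*K)*(-6) = K²*(-6) = -6*K²)
(-39114 + X(24))*(g(-195) + T(-46)) = (-39114 - 61/24)*((3 - 1*(-195)) - 6*(-46)²) = (-39114 - 61*1/24)*((3 + 195) - 6*2116) = (-39114 - 61/24)*(198 - 12696) = -938797/24*(-12498) = 1955514151/4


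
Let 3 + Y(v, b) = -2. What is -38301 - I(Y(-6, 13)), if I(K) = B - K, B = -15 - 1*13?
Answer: -38278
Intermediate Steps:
B = -28 (B = -15 - 13 = -28)
Y(v, b) = -5 (Y(v, b) = -3 - 2 = -5)
I(K) = -28 - K
-38301 - I(Y(-6, 13)) = -38301 - (-28 - 1*(-5)) = -38301 - (-28 + 5) = -38301 - 1*(-23) = -38301 + 23 = -38278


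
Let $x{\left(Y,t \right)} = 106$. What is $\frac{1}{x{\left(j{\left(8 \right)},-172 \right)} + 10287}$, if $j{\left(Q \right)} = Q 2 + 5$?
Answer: $\frac{1}{10393} \approx 9.6219 \cdot 10^{-5}$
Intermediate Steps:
$j{\left(Q \right)} = 5 + 2 Q$ ($j{\left(Q \right)} = 2 Q + 5 = 5 + 2 Q$)
$\frac{1}{x{\left(j{\left(8 \right)},-172 \right)} + 10287} = \frac{1}{106 + 10287} = \frac{1}{10393}$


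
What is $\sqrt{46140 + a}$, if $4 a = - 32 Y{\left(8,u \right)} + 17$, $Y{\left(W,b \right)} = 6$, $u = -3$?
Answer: $\frac{\sqrt{184385}}{2} \approx 214.7$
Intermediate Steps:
$a = - \frac{175}{4}$ ($a = \frac{\left(-32\right) 6 + 17}{4} = \frac{-192 + 17}{4} = \frac{1}{4} \left(-175\right) = - \frac{175}{4} \approx -43.75$)
$\sqrt{46140 + a} = \sqrt{46140 - \frac{175}{4}} = \sqrt{\frac{184385}{4}} = \frac{\sqrt{184385}}{2}$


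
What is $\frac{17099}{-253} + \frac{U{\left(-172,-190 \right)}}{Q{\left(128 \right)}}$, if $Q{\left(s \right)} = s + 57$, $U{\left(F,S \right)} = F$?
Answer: $- \frac{3206831}{46805} \approx -68.515$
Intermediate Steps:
$Q{\left(s \right)} = 57 + s$
$\frac{17099}{-253} + \frac{U{\left(-172,-190 \right)}}{Q{\left(128 \right)}} = \frac{17099}{-253} - \frac{172}{57 + 128} = 17099 \left(- \frac{1}{253}\right) - \frac{172}{185} = - \frac{17099}{253} - \frac{172}{185} = - \frac{3206831}{46805}$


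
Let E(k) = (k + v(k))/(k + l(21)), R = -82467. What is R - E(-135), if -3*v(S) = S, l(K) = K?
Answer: -1566888/19 ≈ -82468.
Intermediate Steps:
v(S) = -S/3
E(k) = 2*k/(3*(21 + k)) (E(k) = (k - k/3)/(k + 21) = (2*k/3)/(21 + k) = 2*k/(3*(21 + k)))
R - E(-135) = -82467 - 2*(-135)/(3*(21 - 135)) = -82467 - 2*(-135)/(3*(-114)) = -82467 - 2*(-135)*(-1)/(3*114) = -82467 - 1*15/19 = -82467 - 15/19 = -1566888/19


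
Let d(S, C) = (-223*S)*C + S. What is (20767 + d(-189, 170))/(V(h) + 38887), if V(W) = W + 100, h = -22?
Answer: 7185568/38965 ≈ 184.41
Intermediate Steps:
V(W) = 100 + W
d(S, C) = S - 223*C*S (d(S, C) = -223*C*S + S = S - 223*C*S)
(20767 + d(-189, 170))/(V(h) + 38887) = (20767 - 189*(1 - 223*170))/((100 - 22) + 38887) = (20767 - 189*(1 - 37910))/(78 + 38887) = (20767 - 189*(-37909))/38965 = (20767 + 7164801)*(1/38965) = 7185568*(1/38965) = 7185568/38965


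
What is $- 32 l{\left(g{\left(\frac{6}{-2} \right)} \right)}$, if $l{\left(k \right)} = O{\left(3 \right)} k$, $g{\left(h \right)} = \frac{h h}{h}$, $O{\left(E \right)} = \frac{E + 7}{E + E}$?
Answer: $160$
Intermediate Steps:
$O{\left(E \right)} = \frac{7 + E}{2 E}$
$g{\left(h \right)} = h$ ($g{\left(h \right)} = \frac{h^{2}}{h} = h$)
$l{\left(k \right)} = \frac{5 k}{3}$ ($l{\left(k \right)} = \frac{7 + 3}{2 \cdot 3} k = \frac{1}{2} \cdot \frac{1}{3} \cdot 10 k = \frac{5 k}{3}$)
$- 32 l{\left(g{\left(\frac{6}{-2} \right)} \right)} = - 32 \frac{5 \frac{6}{-2}}{3} = - 32 \frac{5 \cdot 6 \left(- \frac{1}{2}\right)}{3} = - 32 \cdot \frac{5}{3} \left(-3\right) = \left(-32\right) \left(-5\right) = 160$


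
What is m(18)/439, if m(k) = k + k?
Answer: 36/439 ≈ 0.082005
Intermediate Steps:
m(k) = 2*k
m(18)/439 = (2*18)/439 = 36*(1/439) = 36/439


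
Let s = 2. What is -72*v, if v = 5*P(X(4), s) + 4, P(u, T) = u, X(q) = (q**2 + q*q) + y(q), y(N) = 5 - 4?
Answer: -12168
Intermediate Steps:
y(N) = 1
X(q) = 1 + 2*q**2 (X(q) = (q**2 + q*q) + 1 = (q**2 + q**2) + 1 = 2*q**2 + 1 = 1 + 2*q**2)
v = 169 (v = 5*(1 + 2*4**2) + 4 = 5*(1 + 2*16) + 4 = 5*(1 + 32) + 4 = 5*33 + 4 = 165 + 4 = 169)
-72*v = -72*169 = -12168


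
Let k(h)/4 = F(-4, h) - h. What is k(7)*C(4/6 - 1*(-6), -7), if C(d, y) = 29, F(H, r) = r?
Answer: 0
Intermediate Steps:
k(h) = 0 (k(h) = 4*(h - h) = 4*0 = 0)
k(7)*C(4/6 - 1*(-6), -7) = 0*29 = 0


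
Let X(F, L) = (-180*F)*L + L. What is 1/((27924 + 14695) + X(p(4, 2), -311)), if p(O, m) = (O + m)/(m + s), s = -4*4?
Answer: 7/128216 ≈ 5.4595e-5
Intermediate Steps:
s = -16
p(O, m) = (O + m)/(-16 + m) (p(O, m) = (O + m)/(m - 16) = (O + m)/(-16 + m))
X(F, L) = L - 180*F*L (X(F, L) = -180*F*L + L = L - 180*F*L)
1/((27924 + 14695) + X(p(4, 2), -311)) = 1/((27924 + 14695) - 311*(1 - 180*(4 + 2)/(-16 + 2))) = 1/(42619 - 311*(1 - 180*6/(-14))) = 1/(42619 - 311*(1 - (-90)*6/7)) = 1/(42619 - 311*(1 - 180*(-3/7))) = 1/(42619 - 311*(1 + 540/7)) = 1/(42619 - 311*547/7) = 1/(42619 - 170117/7) = 1/(128216/7) = 7/128216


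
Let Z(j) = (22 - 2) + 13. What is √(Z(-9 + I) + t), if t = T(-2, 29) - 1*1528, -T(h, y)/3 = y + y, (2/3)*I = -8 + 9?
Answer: I*√1669 ≈ 40.853*I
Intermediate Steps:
I = 3/2 (I = 3*(-8 + 9)/2 = (3/2)*1 = 3/2 ≈ 1.5000)
T(h, y) = -6*y (T(h, y) = -3*(y + y) = -6*y)
t = -1702 (t = -6*29 - 1*1528 = -174 - 1528 = -1702)
Z(j) = 33 (Z(j) = 20 + 13 = 33)
√(Z(-9 + I) + t) = √(33 - 1702) = √(-1669) = I*√1669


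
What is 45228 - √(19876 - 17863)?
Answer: 45228 - √2013 ≈ 45183.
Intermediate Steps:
45228 - √(19876 - 17863) = 45228 - √2013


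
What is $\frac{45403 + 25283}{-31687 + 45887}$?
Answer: $\frac{35343}{7100} \approx 4.9779$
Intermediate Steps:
$\frac{45403 + 25283}{-31687 + 45887} = \frac{70686}{14200} = 70686 \cdot \frac{1}{14200} = \frac{35343}{7100}$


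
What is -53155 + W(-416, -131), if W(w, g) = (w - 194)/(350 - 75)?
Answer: -2923647/55 ≈ -53157.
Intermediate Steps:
W(w, g) = -194/275 + w/275 (W(w, g) = (-194 + w)/275 = (-194 + w)*(1/275) = -194/275 + w/275)
-53155 + W(-416, -131) = -53155 + (-194/275 + (1/275)*(-416)) = -53155 + (-194/275 - 416/275) = -53155 - 122/55 = -2923647/55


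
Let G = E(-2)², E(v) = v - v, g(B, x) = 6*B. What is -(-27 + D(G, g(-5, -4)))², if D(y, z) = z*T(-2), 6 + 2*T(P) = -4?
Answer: -15129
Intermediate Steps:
T(P) = -5 (T(P) = -3 + (½)*(-4) = -3 - 2 = -5)
E(v) = 0
G = 0 (G = 0² = 0)
D(y, z) = -5*z (D(y, z) = z*(-5) = -5*z)
-(-27 + D(G, g(-5, -4)))² = -(-27 - 30*(-5))² = -(-27 - 5*(-30))² = -(-27 + 150)² = -1*123² = -1*15129 = -15129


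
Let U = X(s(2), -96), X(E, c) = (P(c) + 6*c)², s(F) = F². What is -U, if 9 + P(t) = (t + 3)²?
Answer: -65028096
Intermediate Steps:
P(t) = -9 + (3 + t)² (P(t) = -9 + (t + 3)² = -9 + (3 + t)²)
X(E, c) = (6*c + c*(6 + c))² (X(E, c) = (c*(6 + c) + 6*c)² = (6*c + c*(6 + c))²)
U = 65028096 (U = (-96)²*(12 - 96)² = 9216*(-84)² = 9216*7056 = 65028096)
-U = -1*65028096 = -65028096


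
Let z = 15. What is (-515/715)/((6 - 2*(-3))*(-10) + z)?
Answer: 103/15015 ≈ 0.0068598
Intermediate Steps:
(-515/715)/((6 - 2*(-3))*(-10) + z) = (-515/715)/((6 - 2*(-3))*(-10) + 15) = (-515*1/715)/((6 + 6)*(-10) + 15) = -103/(143*(12*(-10) + 15)) = -103/(143*(-120 + 15)) = -103/143/(-105) = -103/143*(-1/105) = 103/15015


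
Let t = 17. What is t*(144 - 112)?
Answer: 544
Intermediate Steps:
t*(144 - 112) = 17*(144 - 112) = 17*32 = 544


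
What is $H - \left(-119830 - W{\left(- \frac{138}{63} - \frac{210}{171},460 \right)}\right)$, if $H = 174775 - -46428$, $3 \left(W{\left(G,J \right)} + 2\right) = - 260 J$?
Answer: $\frac{903493}{3} \approx 3.0116 \cdot 10^{5}$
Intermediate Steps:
$W{\left(G,J \right)} = -2 - \frac{260 J}{3}$ ($W{\left(G,J \right)} = -2 + \frac{\left(-260\right) J}{3} = -2 - \frac{260 J}{3}$)
$H = 221203$ ($H = 174775 + 46428 = 221203$)
$H - \left(-119830 - W{\left(- \frac{138}{63} - \frac{210}{171},460 \right)}\right) = 221203 - \left(-119830 - \left(-2 - \frac{119600}{3}\right)\right) = 221203 - \left(-119830 - - \frac{119606}{3}\right) = 221203 - \left(-119830 + \frac{119606}{3}\right) = 221203 - - \frac{239884}{3} = 221203 + \frac{239884}{3} = \frac{903493}{3}$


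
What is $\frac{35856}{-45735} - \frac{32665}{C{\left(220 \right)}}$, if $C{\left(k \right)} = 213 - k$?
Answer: $\frac{497894261}{106715} \approx 4665.6$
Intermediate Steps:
$\frac{35856}{-45735} - \frac{32665}{C{\left(220 \right)}} = \frac{35856}{-45735} - \frac{32665}{213 - 220} = 35856 \left(- \frac{1}{45735}\right) - \frac{32665}{213 - 220} = - \frac{11952}{15245} - \frac{32665}{-7} = - \frac{11952}{15245} - - \frac{32665}{7} = - \frac{11952}{15245} + \frac{32665}{7} = \frac{497894261}{106715}$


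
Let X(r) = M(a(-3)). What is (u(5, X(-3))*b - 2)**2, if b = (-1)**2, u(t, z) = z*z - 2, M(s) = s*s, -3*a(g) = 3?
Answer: 9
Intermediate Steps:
a(g) = -1 (a(g) = -1/3*3 = -1)
M(s) = s**2
X(r) = 1 (X(r) = (-1)**2 = 1)
u(t, z) = -2 + z**2 (u(t, z) = z**2 - 2 = -2 + z**2)
b = 1
(u(5, X(-3))*b - 2)**2 = ((-2 + 1**2)*1 - 2)**2 = ((-2 + 1)*1 - 2)**2 = (-1*1 - 2)**2 = (-1 - 2)**2 = (-3)**2 = 9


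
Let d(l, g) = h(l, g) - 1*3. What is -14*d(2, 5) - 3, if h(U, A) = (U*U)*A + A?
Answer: -311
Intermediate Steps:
h(U, A) = A + A*U² (h(U, A) = U²*A + A = A*U² + A = A + A*U²)
d(l, g) = -3 + g*(1 + l²) (d(l, g) = g*(1 + l²) - 1*3 = g*(1 + l²) - 3 = -3 + g*(1 + l²))
-14*d(2, 5) - 3 = -14*(-3 + 5*(1 + 2²)) - 3 = -14*(-3 + 5*(1 + 4)) - 3 = -14*(-3 + 5*5) - 3 = -14*(-3 + 25) - 3 = -14*22 - 3 = -308 - 3 = -311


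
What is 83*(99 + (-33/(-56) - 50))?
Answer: 230491/56 ≈ 4115.9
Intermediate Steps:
83*(99 + (-33/(-56) - 50)) = 83*(99 + (-33*(-1/56) - 50)) = 83*(99 + (33/56 - 50)) = 83*(99 - 2767/56) = 83*(2777/56) = 230491/56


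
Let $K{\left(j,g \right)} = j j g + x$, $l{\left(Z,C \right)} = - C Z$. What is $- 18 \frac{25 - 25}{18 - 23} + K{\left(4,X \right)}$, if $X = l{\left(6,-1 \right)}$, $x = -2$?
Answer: $94$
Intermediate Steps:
$l{\left(Z,C \right)} = - C Z$
$X = 6$ ($X = \left(-1\right) \left(-1\right) 6 = 6$)
$K{\left(j,g \right)} = -2 + g j^{2}$ ($K{\left(j,g \right)} = j j g - 2 = j^{2} g - 2 = g j^{2} - 2 = -2 + g j^{2}$)
$- 18 \frac{25 - 25}{18 - 23} + K{\left(4,X \right)} = - 18 \frac{25 - 25}{18 - 23} - \left(2 - 6 \cdot 4^{2}\right) = - 18 \frac{0}{-5} + \left(-2 + 6 \cdot 16\right) = - 18 \cdot 0 \left(- \frac{1}{5}\right) + \left(-2 + 96\right) = \left(-18\right) 0 + 94 = 0 + 94 = 94$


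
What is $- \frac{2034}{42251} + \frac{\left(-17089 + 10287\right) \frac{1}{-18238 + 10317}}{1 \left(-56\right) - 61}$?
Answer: $- \frac{2172415040}{39156410007} \approx -0.05548$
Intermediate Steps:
$- \frac{2034}{42251} + \frac{\left(-17089 + 10287\right) \frac{1}{-18238 + 10317}}{1 \left(-56\right) - 61} = \left(-2034\right) \frac{1}{42251} + \frac{\left(-6802\right) \frac{1}{-7921}}{-56 - 61} = - \frac{2034}{42251} + \frac{\left(-6802\right) \left(- \frac{1}{7921}\right)}{-117} = - \frac{2034}{42251} + \frac{6802}{7921} \left(- \frac{1}{117}\right) = - \frac{2034}{42251} - \frac{6802}{926757} = - \frac{2172415040}{39156410007}$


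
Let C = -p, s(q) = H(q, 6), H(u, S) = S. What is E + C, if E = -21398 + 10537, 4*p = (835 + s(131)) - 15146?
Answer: -29139/4 ≈ -7284.8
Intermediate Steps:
s(q) = 6
p = -14305/4 (p = ((835 + 6) - 15146)/4 = (841 - 15146)/4 = (¼)*(-14305) = -14305/4 ≈ -3576.3)
C = 14305/4 (C = -1*(-14305/4) = 14305/4 ≈ 3576.3)
E = -10861
E + C = -10861 + 14305/4 = -29139/4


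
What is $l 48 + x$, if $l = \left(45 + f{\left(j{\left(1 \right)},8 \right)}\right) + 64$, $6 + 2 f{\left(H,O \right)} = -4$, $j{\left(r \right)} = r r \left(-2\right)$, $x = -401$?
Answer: $4591$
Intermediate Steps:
$j{\left(r \right)} = - 2 r^{2}$ ($j{\left(r \right)} = r^{2} \left(-2\right) = - 2 r^{2}$)
$f{\left(H,O \right)} = -5$ ($f{\left(H,O \right)} = -3 + \frac{1}{2} \left(-4\right) = -3 - 2 = -5$)
$l = 104$ ($l = \left(45 - 5\right) + 64 = 40 + 64 = 104$)
$l 48 + x = 104 \cdot 48 - 401 = 4992 - 401 = 4591$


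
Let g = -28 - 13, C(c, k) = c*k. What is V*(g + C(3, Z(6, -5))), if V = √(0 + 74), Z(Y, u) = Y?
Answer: -23*√74 ≈ -197.85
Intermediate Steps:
V = √74 ≈ 8.6023
g = -41
V*(g + C(3, Z(6, -5))) = √74*(-41 + 3*6) = √74*(-41 + 18) = √74*(-23) = -23*√74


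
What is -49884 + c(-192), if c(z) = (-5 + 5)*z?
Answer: -49884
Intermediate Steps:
c(z) = 0 (c(z) = 0*z = 0)
-49884 + c(-192) = -49884 + 0 = -49884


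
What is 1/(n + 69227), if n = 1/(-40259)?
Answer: 40259/2787009792 ≈ 1.4445e-5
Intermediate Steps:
n = -1/40259 ≈ -2.4839e-5
1/(n + 69227) = 1/(-1/40259 + 69227) = 1/(2787009792/40259) = 40259/2787009792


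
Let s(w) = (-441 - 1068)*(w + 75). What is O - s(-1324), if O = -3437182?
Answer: -5321923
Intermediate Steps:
s(w) = -113175 - 1509*w (s(w) = -1509*(75 + w) = -113175 - 1509*w)
O - s(-1324) = -3437182 - (-113175 - 1509*(-1324)) = -3437182 - (-113175 + 1997916) = -3437182 - 1*1884741 = -3437182 - 1884741 = -5321923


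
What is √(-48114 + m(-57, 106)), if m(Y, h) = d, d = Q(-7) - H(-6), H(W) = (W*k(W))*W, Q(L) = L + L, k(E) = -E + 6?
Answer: 4*I*√3035 ≈ 220.36*I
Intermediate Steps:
k(E) = 6 - E
Q(L) = 2*L
H(W) = W²*(6 - W) (H(W) = (W*(6 - W))*W = W²*(6 - W))
d = -446 (d = 2*(-7) - (-6)²*(6 - 1*(-6)) = -14 - 36*(6 + 6) = -14 - 36*12 = -14 - 1*432 = -14 - 432 = -446)
m(Y, h) = -446
√(-48114 + m(-57, 106)) = √(-48114 - 446) = √(-48560) = 4*I*√3035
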